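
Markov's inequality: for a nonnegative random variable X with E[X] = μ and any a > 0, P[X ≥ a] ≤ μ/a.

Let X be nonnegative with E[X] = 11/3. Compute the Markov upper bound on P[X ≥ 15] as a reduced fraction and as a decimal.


μ = E[X] = 11/3, a = 15.
Markov: P[X ≥ 15] ≤ μ/a = (11/3)/15 = 11/45.
Numerically: ≈ 0.2444.
(Since a = 15 > μ = 3.6667, the bound 11/45 is < 1 and informative.)

P[X ≥ 15] ≤ 11/45 ≈ 0.2444.


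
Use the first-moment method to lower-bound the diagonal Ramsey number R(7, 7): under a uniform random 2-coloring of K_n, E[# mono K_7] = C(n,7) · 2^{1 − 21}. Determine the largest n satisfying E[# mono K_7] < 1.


We need C(n, 7) · 2^{1 − 21} < 1, i.e. C(n, 7) < 2^{21 − 1} = 1048576.
Check values of n near the boundary:
  n = 23: C(23, 7) = 245157; 245157 < 1048576? YES
  n = 24: C(24, 7) = 346104; 346104 < 1048576? YES
  n = 25: C(25, 7) = 480700; 480700 < 1048576? YES
  n = 26: C(26, 7) = 657800; 657800 < 1048576? YES
  n = 27: C(27, 7) = 888030; 888030 < 1048576? YES
  n = 28: C(28, 7) = 1184040; 1184040 < 1048576? NO
  n = 29: C(29, 7) = 1560780; 1560780 < 1048576? NO
  n = 30: C(30, 7) = 2035800; 2035800 < 1048576? NO
The largest n with C(n, 7) < 1048576 is n = 27 (where E[X] = 444015/524288 ≈ 0.8468914). Hence R(7, 7) > 27, i.e. R(7, 7) ≥ 28.

Largest n = 27; hence R(7, 7) > 27.


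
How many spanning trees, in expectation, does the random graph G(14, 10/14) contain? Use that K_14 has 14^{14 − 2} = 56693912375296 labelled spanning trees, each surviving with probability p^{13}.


K_14 has 14^{14 − 2} = 56693912375296 labelled spanning trees.
For each such spanning tree H, let X_H = 1 if all 13 edges of H are present in G. Then P[X_H = 1] = p^{13} = (5/7)^{13} = 1220703125/96889010407.
Summing the indicators: E[X] = Σ_H E[X_H] = 56693912375296 · p^{13} = 56693912375296 · 1220703125/96889010407 = 5000000000000/7.
Numerically: E[X] ≈ 7.14286e+11.

E[X] = 56693912375296 · (5/7)^{13} = 5000000000000/7 ≈ 7.14286e+11.


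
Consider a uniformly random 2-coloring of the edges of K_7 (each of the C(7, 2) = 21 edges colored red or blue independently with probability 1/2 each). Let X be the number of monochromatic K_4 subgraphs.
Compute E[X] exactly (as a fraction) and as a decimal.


Let X = Σ_S X_S over the C(7, 4) = 35 subsets S of size 4, where X_S = 1 if the K_4 on S is monochromatic.
For a fixed S, the K_4 on S has C(4, 2) = 6 edges. P[all 6 edges red] = (1/2)^6, and likewise for blue, so P[monochromatic] = 2·(1/2)^6 = 2^{1 − 6} = 1/32.
Summing: E[X] = C(7, 4) · 2^{1 − 6} = 35 · 1/32 = 35/32.
Numerically: E[X] ≈ 1.0938.

E[X] = C(7,4)·2^(1−C(4,2)) = 35/32 ≈ 1.0938.


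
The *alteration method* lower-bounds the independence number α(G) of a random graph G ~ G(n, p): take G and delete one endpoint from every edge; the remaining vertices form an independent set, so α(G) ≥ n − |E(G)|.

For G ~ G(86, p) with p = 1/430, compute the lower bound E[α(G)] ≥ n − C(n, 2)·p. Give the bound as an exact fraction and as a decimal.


E[|E(G)|] = C(86, 2)·p = 3655 · (1/430) = 17/2.
E[α(G)] ≥ n − E[|E(G)|] = 86 − 17/2 = 155/2.
Numerically: ≈ 77.5000.
(This is only a lower bound; the true E[α(G)] may be larger.)

E[α(G)] ≥ 155/2 ≈ 77.5000.


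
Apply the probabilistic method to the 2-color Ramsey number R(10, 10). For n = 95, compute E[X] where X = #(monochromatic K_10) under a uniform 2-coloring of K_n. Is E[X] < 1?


E[X] = C(95, 10) · 2^{1 − 45} = 10104934117421 · 2^{−44} = 10104934117421/17592186044416.
As a reduced fraction: E[X] = 10104934117421/17592186044416 ≈ 0.5743990.
Is E[X] < 1? YES.
Since E[X] < 1, there exists a 2-coloring of K_{95} with no monochromatic K_10; hence R(10, 10) > 95.

E[X] = 10104934117421/17592186044416 ≈ 0.5743990; E[X] < 1, so R(10, 10) > 95.


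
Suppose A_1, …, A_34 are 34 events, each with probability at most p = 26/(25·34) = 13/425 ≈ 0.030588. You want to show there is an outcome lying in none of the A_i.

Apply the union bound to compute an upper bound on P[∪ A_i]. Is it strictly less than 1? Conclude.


Union bound: P[∪_{i=1}^{34} A_i] ≤ Σ_i P[A_i] ≤ 34·p = 34·(13/425) = 26/25.
Numerically: 26/25 ≈ 1.040000.
Is 26/25 < 1? NO.
Since the bound 26/25 is ≥ 1, the union bound is uninformative here; it does NOT by itself certify existence.

34·p = 26/25 ≈ 1.040000; existence NOT certified by the union bound.


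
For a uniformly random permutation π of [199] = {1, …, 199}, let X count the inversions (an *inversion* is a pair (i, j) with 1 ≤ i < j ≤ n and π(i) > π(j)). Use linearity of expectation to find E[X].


Write X = Σ X_I over the C(199, 2) = 19701 pairs i < j, with X_I the indicator of one inversion.
There are 19701 indicators.
For each fixed pair i < j, the values π(i) and π(j) are two distinct elements of {1, …, 199} in uniformly random order; by symmetry P[π(i) > π(j)] = 1/2.
By linearity: E[X] = 19701 · (1/2) = C(199, 2) · (1/2) = 19701/2 = 19701/2 ≈ 9850.50000.

E[X] = 19701/2 = 9850.50000.


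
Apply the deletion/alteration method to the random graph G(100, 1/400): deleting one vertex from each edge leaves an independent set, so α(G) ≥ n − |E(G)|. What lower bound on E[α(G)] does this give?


E[|E(G)|] = C(100, 2)·p = 4950 · (1/400) = 99/8.
E[α(G)] ≥ n − E[|E(G)|] = 100 − 99/8 = 701/8.
Numerically: ≈ 87.62500.
(This is only a lower bound; the true E[α(G)] may be larger.)

E[α(G)] ≥ 701/8 ≈ 87.62500.


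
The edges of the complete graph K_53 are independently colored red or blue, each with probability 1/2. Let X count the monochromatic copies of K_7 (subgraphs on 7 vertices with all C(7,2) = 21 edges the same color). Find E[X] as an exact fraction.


Let X = Σ_S X_S over the C(53, 7) = 154143080 subsets S of size 7, where X_S = 1 if the K_7 on S is monochromatic.
For a fixed S, the K_7 on S has C(7, 2) = 21 edges. P[all 21 edges red] = (1/2)^21, and likewise for blue, so P[monochromatic] = 2·(1/2)^21 = 2^{1 − 21} = 1/1048576.
By linearity: E[X] = C(53, 7) · 2^{1 − 21} = 154143080 · 1/1048576 = 19267885/131072.
Numerically: E[X] ≈ 147.0023.

E[X] = C(53,7)·2^(1−C(7,2)) = 19267885/131072 ≈ 147.0023.


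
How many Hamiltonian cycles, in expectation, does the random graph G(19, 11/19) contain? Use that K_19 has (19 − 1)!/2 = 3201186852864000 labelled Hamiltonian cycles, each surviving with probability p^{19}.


K_19 has (19 − 1)!/2 = 3201186852864000 labelled Hamiltonian cycles.
For each such Hamiltonian cycle H, let X_H = 1 if all 19 edges of H are present in G. Then P[X_H = 1] = p^{19} = (11/19)^{19} = 61159090448414546291/1978419655660313589123979.
By linearity of expectation: E[X] = Σ_H E[X_H] = 3201186852864000 · p^{19} = 3201186852864000 · 61159090448414546291/1978419655660313589123979 = 195781676276584883979724733927424000/1978419655660313589123979.
Numerically: E[X] ≈ 9.9e+10.

E[X] = 3201186852864000 · (11/19)^{19} = 195781676276584883979724733927424000/1978419655660313589123979 ≈ 9.9e+10.


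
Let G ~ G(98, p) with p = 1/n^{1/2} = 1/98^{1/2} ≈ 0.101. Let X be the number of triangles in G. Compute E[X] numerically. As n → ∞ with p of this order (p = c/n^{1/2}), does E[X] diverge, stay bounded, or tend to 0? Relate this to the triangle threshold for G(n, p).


Number of potential triangles: C(98, 3) = 152096.
Each occurs with probability p³ ≈ (0.101)³ ≈ 1.030768e-03.
By linearity: E[X] = C(98, 3)·p³ ≈ 152096 · 1.030768e-03 ≈ 156.7757.
Since α = 1/2 < 1, p = c/n^{1/2} ≫ 1/n is above the triangle threshold p ~ 1/n. Asymptotically E[X] ~ (c³/6)·n^{3(1−α)} = (1³/6)·n^{1.5} → ∞; triangles are abundant w.h.p.

E[X] ≈ 156.7757; in regime p = Θ(1/n^{1/2}) E[X] diverges (above the triangle threshold p ~ 1/n).


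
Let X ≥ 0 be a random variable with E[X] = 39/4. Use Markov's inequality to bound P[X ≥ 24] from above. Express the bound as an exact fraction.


μ = E[X] = 39/4, a = 24.
Markov: P[X ≥ 24] ≤ μ/a = (39/4)/24 = 13/32.
Numerically: ≈ 0.4062.
(Since a = 24 > μ = 9.7500, the bound 13/32 is < 1 and informative.)

P[X ≥ 24] ≤ 13/32 ≈ 0.4062.


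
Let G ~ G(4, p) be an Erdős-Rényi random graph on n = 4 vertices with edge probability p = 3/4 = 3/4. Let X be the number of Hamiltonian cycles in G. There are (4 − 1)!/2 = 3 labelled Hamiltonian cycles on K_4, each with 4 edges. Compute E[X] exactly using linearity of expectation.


K_4 has (4 − 1)!/2 = 3 labelled Hamiltonian cycles.
For each such Hamiltonian cycle H, let X_H = 1 if all 4 edges of H are present in G. Then P[X_H = 1] = p^{4} = (3/4)^{4} = 81/256.
By linearity of expectation: E[X] = Σ_H E[X_H] = 3 · p^{4} = 3 · 81/256 = 243/256.
Numerically: E[X] ≈ 0.949.

E[X] = 3 · (3/4)^{4} = 243/256 ≈ 0.949.


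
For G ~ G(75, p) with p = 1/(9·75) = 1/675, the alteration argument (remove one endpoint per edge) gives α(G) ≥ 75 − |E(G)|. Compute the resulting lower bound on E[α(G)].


E[|E(G)|] = C(75, 2)·p = 2775 · (1/675) = 37/9.
E[α(G)] ≥ n − E[|E(G)|] = 75 − 37/9 = 638/9.
Numerically: ≈ 70.88889.
(This is only a lower bound; the true E[α(G)] may be larger.)

E[α(G)] ≥ 638/9 ≈ 70.88889.


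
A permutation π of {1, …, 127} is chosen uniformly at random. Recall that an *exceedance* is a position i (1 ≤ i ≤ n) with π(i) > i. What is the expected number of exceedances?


Write X = Σ_{i=1}^{127} X_i, where X_i = 1_{π(i) > i}.
For each fixed i, π(i) is uniform over {1, …, 127} (marginal of a uniform permutation), so P[π(i) > i] = (n − i)/n. Summing: Σ_{i=1}^{127} (n − i)/n = (0 + 1 + … + 126)/127 = 127(127 − 1)/(2·127) = (127 − 1)/2.
Hence E[X] = Σ_{i=1}^{127} (127 − i)/127 = 63 ≈ 63.00000.

E[X] = 63 = 63.00000.


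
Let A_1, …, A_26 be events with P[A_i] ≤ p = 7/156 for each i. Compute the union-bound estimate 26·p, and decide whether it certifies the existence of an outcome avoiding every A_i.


Union bound: P[∪_{i=1}^{26} A_i] ≤ Σ_i P[A_i] ≤ 26·p = 26·(7/156) = 7/6.
Numerically: 7/6 ≈ 1.167.
Is 7/6 < 1? NO.
Since the bound 7/6 is ≥ 1, the union bound is uninformative here; it does NOT by itself certify existence.

26·p = 7/6 ≈ 1.167; existence NOT certified by the union bound.


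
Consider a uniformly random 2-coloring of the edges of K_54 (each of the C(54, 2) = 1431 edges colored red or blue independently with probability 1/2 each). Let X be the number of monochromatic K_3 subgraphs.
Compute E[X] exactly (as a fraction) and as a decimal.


Let X = Σ_S X_S over the C(54, 3) = 24804 subsets S of size 3, where X_S = 1 if the K_3 on S is monochromatic.
For a fixed S, the K_3 on S has C(3, 2) = 3 edges. P[all 3 edges red] = (1/2)^3, and likewise for blue, so P[monochromatic] = 2·(1/2)^3 = 2^{1 − 3} = 1/4.
By linearity of expectation: E[X] = C(54, 3) · 2^{1 − 3} = 24804 · 1/4 = 6201.
Numerically: E[X] ≈ 6201.000000.

E[X] = C(54,3)·2^(1−C(3,2)) = 6201 ≈ 6201.000000.


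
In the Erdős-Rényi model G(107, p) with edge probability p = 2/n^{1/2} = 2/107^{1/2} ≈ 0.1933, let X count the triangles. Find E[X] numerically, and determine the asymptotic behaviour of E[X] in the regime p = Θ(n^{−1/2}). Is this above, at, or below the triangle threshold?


Number of potential triangles: C(107, 3) = 198485.
Each occurs with probability p³ ≈ (0.1933)³ ≈ 7.227936e-03.
By linearity: E[X] = C(107, 3)·p³ ≈ 198485 · 7.227936e-03 ≈ 1434.6369.
Since α = 1/2 < 1, p = c/n^{1/2} ≫ 1/n is above the triangle threshold p ~ 1/n. Asymptotically E[X] ~ (c³/6)·n^{3(1−α)} = (2³/6)·n^{1.5} → ∞; triangles are abundant w.h.p.

E[X] ≈ 1434.6369; in regime p = Θ(1/n^{1/2}) E[X] diverges (above the triangle threshold p ~ 1/n).


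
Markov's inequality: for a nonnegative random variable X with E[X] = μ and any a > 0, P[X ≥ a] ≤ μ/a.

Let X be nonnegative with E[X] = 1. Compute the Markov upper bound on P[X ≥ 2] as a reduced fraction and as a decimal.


μ = E[X] = 1, a = 2.
Markov: P[X ≥ 2] ≤ μ/a = (1)/2 = 1/2.
Numerically: ≈ 0.5000.
(Since a = 2 > μ = 1.0000, the bound 1/2 is < 1 and informative.)

P[X ≥ 2] ≤ 1/2 ≈ 0.5000.


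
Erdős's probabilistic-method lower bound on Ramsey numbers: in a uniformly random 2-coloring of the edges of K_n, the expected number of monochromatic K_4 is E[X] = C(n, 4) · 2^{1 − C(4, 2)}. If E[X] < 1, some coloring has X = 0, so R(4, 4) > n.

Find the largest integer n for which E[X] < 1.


We need C(n, 4) · 2^{1 − 6} < 1, i.e. C(n, 4) < 2^{6 − 1} = 32.
Check values of n near the boundary:
  n = 4: C(4, 4) = 1; 1 < 32? YES
  n = 5: C(5, 4) = 5; 5 < 32? YES
  n = 6: C(6, 4) = 15; 15 < 32? YES
  n = 7: C(7, 4) = 35; 35 < 32? NO
  n = 8: C(8, 4) = 70; 70 < 32? NO
  n = 9: C(9, 4) = 126; 126 < 32? NO
The largest n with C(n, 4) < 32 is n = 6 (where E[X] = 15/32 ≈ 0.469). Hence R(4, 4) > 6, i.e. R(4, 4) ≥ 7.

Largest n = 6; hence R(4, 4) > 6.


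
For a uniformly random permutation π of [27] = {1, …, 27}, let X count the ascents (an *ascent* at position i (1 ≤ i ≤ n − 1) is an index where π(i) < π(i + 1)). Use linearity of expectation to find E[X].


Write X = Σ X_I over i = 1, …, 26, with X_I the indicator of one ascent.
There are 26 indicators.
For each fixed i, the pair (π(i), π(i+1)) is a uniformly random ordered pair of distinct values from {1, …, 27}; by symmetry P[π(i) < π(i+1)] = 1/2.
By linearity: E[X] = 26 · (1/2) = (27 − 1) · (1/2) = 13 ≈ 13.000000.

E[X] = 13 = 13.000000.


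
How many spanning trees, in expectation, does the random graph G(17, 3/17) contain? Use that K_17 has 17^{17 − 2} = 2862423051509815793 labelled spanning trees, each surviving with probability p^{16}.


K_17 has 17^{17 − 2} = 2862423051509815793 labelled spanning trees.
For each such spanning tree H, let X_H = 1 if all 16 edges of H are present in G. Then P[X_H = 1] = p^{16} = (3/17)^{16} = 43046721/48661191875666868481.
Summing the indicators: E[X] = Σ_H E[X_H] = 2862423051509815793 · p^{16} = 2862423051509815793 · 43046721/48661191875666868481 = 43046721/17.
Numerically: E[X] ≈ 2.53e+06.

E[X] = 2862423051509815793 · (3/17)^{16} = 43046721/17 ≈ 2.53e+06.


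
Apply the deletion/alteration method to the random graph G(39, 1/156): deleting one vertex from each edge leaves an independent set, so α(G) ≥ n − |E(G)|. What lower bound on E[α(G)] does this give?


E[|E(G)|] = C(39, 2)·p = 741 · (1/156) = 19/4.
E[α(G)] ≥ n − E[|E(G)|] = 39 − 19/4 = 137/4.
Numerically: ≈ 34.2500.
(This is only a lower bound; the true E[α(G)] may be larger.)

E[α(G)] ≥ 137/4 ≈ 34.2500.


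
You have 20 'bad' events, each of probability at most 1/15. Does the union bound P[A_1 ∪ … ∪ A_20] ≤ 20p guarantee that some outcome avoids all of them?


Union bound: P[∪_{i=1}^{20} A_i] ≤ Σ_i P[A_i] ≤ 20·p = 20·(1/15) = 4/3.
Numerically: 4/3 ≈ 1.333.
Is 4/3 < 1? NO.
Since the bound 4/3 is ≥ 1, the union bound is uninformative here; it does NOT by itself certify existence.

20·p = 4/3 ≈ 1.333; existence NOT certified by the union bound.


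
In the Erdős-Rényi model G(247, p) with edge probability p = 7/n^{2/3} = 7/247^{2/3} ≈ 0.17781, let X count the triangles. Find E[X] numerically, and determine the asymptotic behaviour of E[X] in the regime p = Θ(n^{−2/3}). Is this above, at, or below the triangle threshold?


Number of potential triangles: C(247, 3) = 2481115.
Each occurs with probability p³ ≈ (0.17781)³ ≈ 5.6221213e-03.
By linearity: E[X] = C(247, 3)·p³ ≈ 2481115 · 5.6221213e-03 ≈ 13949.12955.
Since α = 2/3 < 1, p = c/n^{2/3} ≫ 1/n is above the triangle threshold p ~ 1/n. Asymptotically E[X] ~ (c³/6)·n^{3(1−α)} = (7³/6)·n^{1} → ∞; triangles are abundant w.h.p.

E[X] ≈ 13949.12955; in regime p = Θ(1/n^{2/3}) E[X] diverges (above the triangle threshold p ~ 1/n).


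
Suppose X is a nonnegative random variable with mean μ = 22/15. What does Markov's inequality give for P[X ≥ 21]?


μ = E[X] = 22/15, a = 21.
Markov: P[X ≥ 21] ≤ μ/a = (22/15)/21 = 22/315.
Numerically: ≈ 0.06984.
(Since a = 21 > μ = 1.46667, the bound 22/315 is < 1 and informative.)

P[X ≥ 21] ≤ 22/315 ≈ 0.06984.


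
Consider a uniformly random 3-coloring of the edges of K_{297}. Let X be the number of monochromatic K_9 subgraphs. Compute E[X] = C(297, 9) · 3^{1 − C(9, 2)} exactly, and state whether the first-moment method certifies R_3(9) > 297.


E[X] = C(297, 9) · 3^{1 − 36} = 43842345008337645 · 3^{−35} = 43842345008337645/50031545098999707.
As a reduced fraction: E[X] = 14614115002779215/16677181699666569 ≈ 0.876.
Is E[X] < 1? YES.
Since E[X] < 1, there exists a 3-coloring of K_{297} with no monochromatic K_9; hence R_3(9) > 297.

E[X] = 14614115002779215/16677181699666569 ≈ 0.876; E[X] < 1, so R_3(9) > 297.


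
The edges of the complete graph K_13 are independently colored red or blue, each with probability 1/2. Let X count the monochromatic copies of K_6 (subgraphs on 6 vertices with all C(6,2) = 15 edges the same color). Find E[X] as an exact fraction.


Let X = Σ_S X_S over the C(13, 6) = 1716 subsets S of size 6, where X_S = 1 if the K_6 on S is monochromatic.
For a fixed S, the K_6 on S has C(6, 2) = 15 edges. P[all 15 edges red] = (1/2)^15, and likewise for blue, so P[monochromatic] = 2·(1/2)^15 = 2^{1 − 15} = 1/16384.
By linearity of expectation: E[X] = C(13, 6) · 2^{1 − 15} = 1716 · 1/16384 = 429/4096.
Numerically: E[X] ≈ 0.104736.

E[X] = C(13,6)·2^(1−C(6,2)) = 429/4096 ≈ 0.104736.


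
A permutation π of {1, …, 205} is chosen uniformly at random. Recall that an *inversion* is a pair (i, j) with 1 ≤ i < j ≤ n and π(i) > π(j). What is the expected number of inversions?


Write X = Σ X_I over the C(205, 2) = 20910 pairs i < j, with X_I the indicator of one inversion.
There are 20910 indicators.
For each fixed pair i < j, the values π(i) and π(j) are two distinct elements of {1, …, 205} in uniformly random order; by symmetry P[π(i) > π(j)] = 1/2.
By linearity: E[X] = 20910 · (1/2) = C(205, 2) · (1/2) = 20910/2 = 10455 ≈ 10455.0000.

E[X] = 10455 = 10455.0000.


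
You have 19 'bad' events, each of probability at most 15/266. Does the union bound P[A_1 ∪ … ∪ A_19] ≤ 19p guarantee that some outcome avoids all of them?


Union bound: P[∪_{i=1}^{19} A_i] ≤ Σ_i P[A_i] ≤ 19·p = 19·(15/266) = 15/14.
Numerically: 15/14 ≈ 1.07143.
Is 15/14 < 1? NO.
Since the bound 15/14 is ≥ 1, the union bound is uninformative here; it does NOT by itself certify existence.

19·p = 15/14 ≈ 1.07143; existence NOT certified by the union bound.


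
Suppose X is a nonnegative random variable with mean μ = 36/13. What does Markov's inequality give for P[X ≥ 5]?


μ = E[X] = 36/13, a = 5.
Markov: P[X ≥ 5] ≤ μ/a = (36/13)/5 = 36/65.
Numerically: ≈ 0.553846.
(Since a = 5 > μ = 2.769231, the bound 36/65 is < 1 and informative.)

P[X ≥ 5] ≤ 36/65 ≈ 0.553846.


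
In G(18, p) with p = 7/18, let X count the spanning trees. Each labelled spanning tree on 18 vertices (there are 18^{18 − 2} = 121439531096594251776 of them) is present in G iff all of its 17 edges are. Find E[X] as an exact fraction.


K_18 has 18^{18 − 2} = 121439531096594251776 labelled spanning trees.
For each such spanning tree H, let X_H = 1 if all 17 edges of H are present in G. Then P[X_H = 1] = p^{17} = (7/18)^{17} = 232630513987207/2185911559738696531968.
Summing the indicators: E[X] = Σ_H E[X_H] = 121439531096594251776 · p^{17} = 121439531096594251776 · 232630513987207/2185911559738696531968 = 232630513987207/18.
Numerically: E[X] ≈ 1.29239e+13.

E[X] = 121439531096594251776 · (7/18)^{17} = 232630513987207/18 ≈ 1.29239e+13.


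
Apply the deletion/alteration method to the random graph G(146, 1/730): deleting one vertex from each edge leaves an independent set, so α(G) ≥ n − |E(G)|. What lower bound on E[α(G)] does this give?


E[|E(G)|] = C(146, 2)·p = 10585 · (1/730) = 29/2.
E[α(G)] ≥ n − E[|E(G)|] = 146 − 29/2 = 263/2.
Numerically: ≈ 131.500000.
(This is only a lower bound; the true E[α(G)] may be larger.)

E[α(G)] ≥ 263/2 ≈ 131.500000.


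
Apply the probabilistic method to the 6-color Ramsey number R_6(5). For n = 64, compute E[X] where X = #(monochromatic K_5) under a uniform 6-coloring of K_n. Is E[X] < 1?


E[X] = C(64, 5) · 6^{1 − 10} = 7624512 · 6^{−9} = 7624512/10077696.
As a reduced fraction: E[X] = 13237/17496 ≈ 0.757.
Is E[X] < 1? YES.
Since E[X] < 1, there exists a 6-coloring of K_{64} with no monochromatic K_5; hence R_6(5) > 64.

E[X] = 13237/17496 ≈ 0.757; E[X] < 1, so R_6(5) > 64.


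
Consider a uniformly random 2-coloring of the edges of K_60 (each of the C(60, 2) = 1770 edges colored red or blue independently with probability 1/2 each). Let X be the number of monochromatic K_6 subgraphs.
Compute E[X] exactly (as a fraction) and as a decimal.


Let X = Σ_S X_S over the C(60, 6) = 50063860 subsets S of size 6, where X_S = 1 if the K_6 on S is monochromatic.
For a fixed S, the K_6 on S has C(6, 2) = 15 edges. P[all 15 edges red] = (1/2)^15, and likewise for blue, so P[monochromatic] = 2·(1/2)^15 = 2^{1 − 15} = 1/16384.
Summing: E[X] = C(60, 6) · 2^{1 − 15} = 50063860 · 1/16384 = 12515965/4096.
Numerically: E[X] ≈ 3055.6555.

E[X] = C(60,6)·2^(1−C(6,2)) = 12515965/4096 ≈ 3055.6555.


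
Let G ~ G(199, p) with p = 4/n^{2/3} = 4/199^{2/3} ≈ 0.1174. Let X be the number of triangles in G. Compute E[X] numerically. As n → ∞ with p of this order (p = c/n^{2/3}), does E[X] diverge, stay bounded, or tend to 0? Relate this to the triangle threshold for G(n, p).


Number of potential triangles: C(199, 3) = 1293699.
Each occurs with probability p³ ≈ (0.1174)³ ≈ 1.616121e-03.
By linearity: E[X] = C(199, 3)·p³ ≈ 1293699 · 1.616121e-03 ≈ 2090.7739.
Since α = 2/3 < 1, p = c/n^{2/3} ≫ 1/n is above the triangle threshold p ~ 1/n. Asymptotically E[X] ~ (c³/6)·n^{3(1−α)} = (4³/6)·n^{1} → ∞; triangles are abundant w.h.p.

E[X] ≈ 2090.7739; in regime p = Θ(1/n^{2/3}) E[X] diverges (above the triangle threshold p ~ 1/n).


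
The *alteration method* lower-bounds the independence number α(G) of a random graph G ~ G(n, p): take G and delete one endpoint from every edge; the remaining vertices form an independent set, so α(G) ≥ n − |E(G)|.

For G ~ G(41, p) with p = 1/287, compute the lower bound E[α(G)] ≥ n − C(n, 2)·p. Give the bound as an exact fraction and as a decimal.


E[|E(G)|] = C(41, 2)·p = 820 · (1/287) = 20/7.
E[α(G)] ≥ n − E[|E(G)|] = 41 − 20/7 = 267/7.
Numerically: ≈ 38.1429.
(This is only a lower bound; the true E[α(G)] may be larger.)

E[α(G)] ≥ 267/7 ≈ 38.1429.


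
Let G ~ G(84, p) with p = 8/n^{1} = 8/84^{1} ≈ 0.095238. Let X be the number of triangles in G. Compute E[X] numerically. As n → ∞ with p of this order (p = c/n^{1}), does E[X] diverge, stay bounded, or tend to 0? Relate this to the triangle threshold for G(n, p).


Number of potential triangles: C(84, 3) = 95284.
Each occurs with probability p³ ≈ (0.095238)³ ≈ 8.6383760e-04.
By linearity: E[X] = C(84, 3)·p³ ≈ 95284 · 8.6383760e-04 ≈ 82.30990.
Here α = 1, so p = 8/n is exactly at the triangle threshold p ~ 1/n. Asymptotically E[X] → c³/6 = 8³/6 = 256/3 ≈ 85.33333, a bounded constant. In this regime the triangle count is asymptotically Poisson(c³/6).

E[X] ≈ 82.30990; in regime p = Θ(1/n^{1}) E[X] stays bounded (at the triangle threshold p ~ 1/n).


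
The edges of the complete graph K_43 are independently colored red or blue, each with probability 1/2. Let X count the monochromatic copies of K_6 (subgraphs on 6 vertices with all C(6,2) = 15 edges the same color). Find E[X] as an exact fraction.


Let X = Σ_S X_S over the C(43, 6) = 6096454 subsets S of size 6, where X_S = 1 if the K_6 on S is monochromatic.
For a fixed S, the K_6 on S has C(6, 2) = 15 edges. P[all 15 edges red] = (1/2)^15, and likewise for blue, so P[monochromatic] = 2·(1/2)^15 = 2^{1 − 15} = 1/16384.
By linearity of expectation: E[X] = C(43, 6) · 2^{1 − 15} = 6096454 · 1/16384 = 3048227/8192.
Numerically: E[X] ≈ 372.0980.

E[X] = C(43,6)·2^(1−C(6,2)) = 3048227/8192 ≈ 372.0980.


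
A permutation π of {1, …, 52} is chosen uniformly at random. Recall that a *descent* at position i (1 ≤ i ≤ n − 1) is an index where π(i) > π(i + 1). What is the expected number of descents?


Write X = Σ X_I over i = 1, …, 51, with X_I the indicator of one descent.
There are 51 indicators.
For each fixed i, the pair (π(i), π(i+1)) is a uniformly random ordered pair of distinct values from {1, …, 52}; by symmetry P[π(i) > π(i+1)] = 1/2.
By linearity: E[X] = 51 · (1/2) = (52 − 1) · (1/2) = 51/2 ≈ 25.500.

E[X] = 51/2 = 25.500.


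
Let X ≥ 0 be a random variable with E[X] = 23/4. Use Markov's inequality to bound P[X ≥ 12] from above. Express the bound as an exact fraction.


μ = E[X] = 23/4, a = 12.
Markov: P[X ≥ 12] ≤ μ/a = (23/4)/12 = 23/48.
Numerically: ≈ 0.47917.
(Since a = 12 > μ = 5.75000, the bound 23/48 is < 1 and informative.)

P[X ≥ 12] ≤ 23/48 ≈ 0.47917.


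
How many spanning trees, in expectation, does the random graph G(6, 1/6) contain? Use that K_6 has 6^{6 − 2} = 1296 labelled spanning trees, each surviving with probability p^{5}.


K_6 has 6^{6 − 2} = 1296 labelled spanning trees.
For each such spanning tree H, let X_H = 1 if all 5 edges of H are present in G. Then P[X_H = 1] = p^{5} = (1/6)^{5} = 1/7776.
By linearity: E[X] = Σ_H E[X_H] = 1296 · p^{5} = 1296 · 1/7776 = 1/6.
Numerically: E[X] ≈ 0.167.

E[X] = 1296 · (1/6)^{5} = 1/6 ≈ 0.167.


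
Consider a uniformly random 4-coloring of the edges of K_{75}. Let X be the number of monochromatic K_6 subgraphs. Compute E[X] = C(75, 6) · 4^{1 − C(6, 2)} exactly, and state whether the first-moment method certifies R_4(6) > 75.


E[X] = C(75, 6) · 4^{1 − 15} = 201359550 · 4^{−14} = 201359550/268435456.
As a reduced fraction: E[X] = 100679775/134217728 ≈ 0.75012.
Is E[X] < 1? YES.
Since E[X] < 1, there exists a 4-coloring of K_{75} with no monochromatic K_6; hence R_4(6) > 75.

E[X] = 100679775/134217728 ≈ 0.75012; E[X] < 1, so R_4(6) > 75.


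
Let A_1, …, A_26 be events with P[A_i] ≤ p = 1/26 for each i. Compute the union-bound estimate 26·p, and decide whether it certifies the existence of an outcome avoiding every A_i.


Union bound: P[∪_{i=1}^{26} A_i] ≤ Σ_i P[A_i] ≤ 26·p = 26·(1/26) = 1.
Numerically: 1 ≈ 1.0000.
Is 1 < 1? NO.
Since the bound 1 is ≥ 1, the union bound is uninformative here; it does NOT by itself certify existence.

26·p = 1 ≈ 1.0000; existence NOT certified by the union bound.


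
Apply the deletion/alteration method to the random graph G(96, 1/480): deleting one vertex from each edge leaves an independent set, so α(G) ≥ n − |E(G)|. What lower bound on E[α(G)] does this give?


E[|E(G)|] = C(96, 2)·p = 4560 · (1/480) = 19/2.
E[α(G)] ≥ n − E[|E(G)|] = 96 − 19/2 = 173/2.
Numerically: ≈ 86.5000.
(This is only a lower bound; the true E[α(G)] may be larger.)

E[α(G)] ≥ 173/2 ≈ 86.5000.


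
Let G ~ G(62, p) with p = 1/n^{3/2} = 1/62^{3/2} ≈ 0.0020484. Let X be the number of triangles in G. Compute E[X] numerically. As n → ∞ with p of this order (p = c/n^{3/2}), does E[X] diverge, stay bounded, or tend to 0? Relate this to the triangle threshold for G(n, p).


Number of potential triangles: C(62, 3) = 37820.
Each occurs with probability p³ ≈ (0.0020484)³ ≈ 8.5948321e-09.
By linearity: E[X] = C(62, 3)·p³ ≈ 37820 · 8.5948321e-09 ≈ 0.00033.
Since α = 3/2 > 1, p = c/n^{3/2} = o(1/n) is below the triangle threshold p ~ 1/n. Asymptotically E[X] ~ (c³/6)·n^{3(1−α)} = (1³/6)·n^{-1.5} → 0, so by Markov's inequality G has no triangles w.h.p.

E[X] ≈ 0.00033; in regime p = Θ(1/n^{3/2}) E[X] tends to 0 (below the triangle threshold p ~ 1/n).


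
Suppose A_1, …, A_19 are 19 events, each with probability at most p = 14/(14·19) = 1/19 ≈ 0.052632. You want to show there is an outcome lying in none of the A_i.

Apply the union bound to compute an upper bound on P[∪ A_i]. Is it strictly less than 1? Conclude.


Union bound: P[∪_{i=1}^{19} A_i] ≤ Σ_i P[A_i] ≤ 19·p = 19·(1/19) = 1.
Numerically: 1 ≈ 1.000000.
Is 1 < 1? NO.
Since the bound 1 is ≥ 1, the union bound is uninformative here; it does NOT by itself certify existence.

19·p = 1 ≈ 1.000000; existence NOT certified by the union bound.


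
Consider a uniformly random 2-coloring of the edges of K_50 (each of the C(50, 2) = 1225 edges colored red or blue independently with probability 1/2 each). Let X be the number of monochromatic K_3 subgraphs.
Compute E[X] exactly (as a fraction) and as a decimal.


Let X = Σ_S X_S over the C(50, 3) = 19600 subsets S of size 3, where X_S = 1 if the K_3 on S is monochromatic.
For a fixed S, the K_3 on S has C(3, 2) = 3 edges. P[all 3 edges red] = (1/2)^3, and likewise for blue, so P[monochromatic] = 2·(1/2)^3 = 2^{1 − 3} = 1/4.
By linearity: E[X] = C(50, 3) · 2^{1 − 3} = 19600 · 1/4 = 4900.
Numerically: E[X] ≈ 4900.000.

E[X] = C(50,3)·2^(1−C(3,2)) = 4900 ≈ 4900.000.


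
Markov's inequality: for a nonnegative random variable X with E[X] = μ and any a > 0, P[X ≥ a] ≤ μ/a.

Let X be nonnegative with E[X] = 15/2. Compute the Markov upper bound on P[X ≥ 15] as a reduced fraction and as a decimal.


μ = E[X] = 15/2, a = 15.
Markov: P[X ≥ 15] ≤ μ/a = (15/2)/15 = 1/2.
Numerically: ≈ 0.5000.
(Since a = 15 > μ = 7.5000, the bound 1/2 is < 1 and informative.)

P[X ≥ 15] ≤ 1/2 ≈ 0.5000.


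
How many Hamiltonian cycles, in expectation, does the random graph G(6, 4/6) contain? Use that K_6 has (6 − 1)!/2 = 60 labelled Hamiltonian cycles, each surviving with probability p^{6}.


K_6 has (6 − 1)!/2 = 60 labelled Hamiltonian cycles.
For each such Hamiltonian cycle H, let X_H = 1 if all 6 edges of H are present in G. Then P[X_H = 1] = p^{6} = (2/3)^{6} = 64/729.
Summing the indicators: E[X] = Σ_H E[X_H] = 60 · p^{6} = 60 · 64/729 = 1280/243.
Numerically: E[X] ≈ 5.2675.

E[X] = 60 · (2/3)^{6} = 1280/243 ≈ 5.2675.


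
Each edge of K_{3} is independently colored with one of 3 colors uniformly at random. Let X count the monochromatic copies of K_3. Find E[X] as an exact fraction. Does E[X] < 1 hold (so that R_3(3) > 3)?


E[X] = C(3, 3) · 3^{1 − 3} = 1 · 3^{−2} = 1/9.
As a reduced fraction: E[X] = 1/9 ≈ 0.111111.
Is E[X] < 1? YES.
Since E[X] < 1, there exists a 3-coloring of K_{3} with no monochromatic K_3; hence R_3(3) > 3.

E[X] = 1/9 ≈ 0.111111; E[X] < 1, so R_3(3) > 3.


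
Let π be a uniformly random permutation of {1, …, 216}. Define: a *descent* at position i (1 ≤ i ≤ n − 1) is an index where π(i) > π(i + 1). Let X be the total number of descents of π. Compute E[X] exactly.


Write X = Σ X_I over i = 1, …, 215, with X_I the indicator of one descent.
There are 215 indicators.
For each fixed i, the pair (π(i), π(i+1)) is a uniformly random ordered pair of distinct values from {1, …, 216}; by symmetry P[π(i) > π(i+1)] = 1/2.
By linearity: E[X] = 215 · (1/2) = (216 − 1) · (1/2) = 215/2 ≈ 107.50000.

E[X] = 215/2 = 107.50000.


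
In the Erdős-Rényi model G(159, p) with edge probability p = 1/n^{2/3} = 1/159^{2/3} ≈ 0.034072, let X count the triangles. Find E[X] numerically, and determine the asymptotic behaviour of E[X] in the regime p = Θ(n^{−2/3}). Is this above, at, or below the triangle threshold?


Number of potential triangles: C(159, 3) = 657359.
Each occurs with probability p³ ≈ (0.034072)³ ≈ 3.9555397e-05.
By linearity: E[X] = C(159, 3)·p³ ≈ 657359 · 3.9555397e-05 ≈ 26.00210.
Since α = 2/3 < 1, p = c/n^{2/3} ≫ 1/n is above the triangle threshold p ~ 1/n. Asymptotically E[X] ~ (c³/6)·n^{3(1−α)} = (1³/6)·n^{1} → ∞; triangles are abundant w.h.p.

E[X] ≈ 26.00210; in regime p = Θ(1/n^{2/3}) E[X] diverges (above the triangle threshold p ~ 1/n).


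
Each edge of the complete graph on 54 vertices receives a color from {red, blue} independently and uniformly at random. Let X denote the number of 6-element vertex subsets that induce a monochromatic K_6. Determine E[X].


Let X = Σ_S X_S over the C(54, 6) = 25827165 subsets S of size 6, where X_S = 1 if the K_6 on S is monochromatic.
For a fixed S, the K_6 on S has C(6, 2) = 15 edges. P[all 15 edges red] = (1/2)^15, and likewise for blue, so P[monochromatic] = 2·(1/2)^15 = 2^{1 − 15} = 1/16384.
By linearity: E[X] = C(54, 6) · 2^{1 − 15} = 25827165 · 1/16384 = 25827165/16384.
Numerically: E[X] ≈ 1576.365.

E[X] = C(54,6)·2^(1−C(6,2)) = 25827165/16384 ≈ 1576.365.


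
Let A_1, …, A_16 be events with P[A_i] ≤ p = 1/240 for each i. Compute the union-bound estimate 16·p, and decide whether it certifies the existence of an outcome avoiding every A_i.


Union bound: P[∪_{i=1}^{16} A_i] ≤ Σ_i P[A_i] ≤ 16·p = 16·(1/240) = 1/15.
Numerically: 1/15 ≈ 0.0666667.
Is 1/15 < 1? YES.
Since P[∪ A_i] ≤ 1/15 < 1, the complement has P[∩ A_i^c] ≥ 1 − 1/15 = 14/15 > 0, so some outcome avoids every A_i.

16·p = 1/15 ≈ 0.0666667; existence CERTIFIED by the union bound.


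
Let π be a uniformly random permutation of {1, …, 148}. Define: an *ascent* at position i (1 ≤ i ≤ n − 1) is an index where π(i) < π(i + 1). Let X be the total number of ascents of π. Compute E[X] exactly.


Write X = Σ X_I over i = 1, …, 147, with X_I the indicator of one ascent.
There are 147 indicators.
For each fixed i, the pair (π(i), π(i+1)) is a uniformly random ordered pair of distinct values from {1, …, 148}; by symmetry P[π(i) < π(i+1)] = 1/2.
By linearity: E[X] = 147 · (1/2) = (148 − 1) · (1/2) = 147/2 ≈ 73.50000.

E[X] = 147/2 = 73.50000.


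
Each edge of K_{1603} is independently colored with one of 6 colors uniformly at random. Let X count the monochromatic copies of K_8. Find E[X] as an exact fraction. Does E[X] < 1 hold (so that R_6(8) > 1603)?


E[X] = C(1603, 8) · 6^{1 − 28} = 1062551202482611197720 · 6^{−27} = 1062551202482611197720/1023490369077469249536.
As a reduced fraction: E[X] = 14757655590036266635/14215144014964850688 ≈ 1.0381643.
Is E[X] < 1? NO.
Since E[X] ≥ 1, the first-moment bound is inconclusive at n = 1603; it does NOT by itself certify R_6(8) > 1603.

E[X] = 14757655590036266635/14215144014964850688 ≈ 1.0381643; E[X] ≥ 1; first-moment method inconclusive here.


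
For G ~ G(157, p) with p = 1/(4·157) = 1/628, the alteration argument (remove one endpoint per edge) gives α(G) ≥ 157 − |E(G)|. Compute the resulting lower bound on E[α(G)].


E[|E(G)|] = C(157, 2)·p = 12246 · (1/628) = 39/2.
E[α(G)] ≥ n − E[|E(G)|] = 157 − 39/2 = 275/2.
Numerically: ≈ 137.500.
(This is only a lower bound; the true E[α(G)] may be larger.)

E[α(G)] ≥ 275/2 ≈ 137.500.


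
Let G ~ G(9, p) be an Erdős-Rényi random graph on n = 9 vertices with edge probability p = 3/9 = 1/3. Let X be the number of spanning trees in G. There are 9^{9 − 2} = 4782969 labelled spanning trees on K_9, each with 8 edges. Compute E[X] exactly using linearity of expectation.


K_9 has 9^{9 − 2} = 4782969 labelled spanning trees.
For each such spanning tree H, let X_H = 1 if all 8 edges of H are present in G. Then P[X_H = 1] = p^{8} = (1/3)^{8} = 1/6561.
By linearity of expectation: E[X] = Σ_H E[X_H] = 4782969 · p^{8} = 4782969 · 1/6561 = 729.
Numerically: E[X] ≈ 729.

E[X] = 4782969 · (1/3)^{8} = 729 ≈ 729.


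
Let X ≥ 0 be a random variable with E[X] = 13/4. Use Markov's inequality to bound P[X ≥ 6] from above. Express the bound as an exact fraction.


μ = E[X] = 13/4, a = 6.
Markov: P[X ≥ 6] ≤ μ/a = (13/4)/6 = 13/24.
Numerically: ≈ 0.542.
(Since a = 6 > μ = 3.250, the bound 13/24 is < 1 and informative.)

P[X ≥ 6] ≤ 13/24 ≈ 0.542.


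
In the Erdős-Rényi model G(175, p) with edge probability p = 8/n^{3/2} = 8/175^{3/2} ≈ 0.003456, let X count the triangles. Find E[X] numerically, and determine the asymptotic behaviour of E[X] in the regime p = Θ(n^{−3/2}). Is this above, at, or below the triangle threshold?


Number of potential triangles: C(175, 3) = 877975.
Each occurs with probability p³ ≈ (0.003456)³ ≈ 4.126661e-08.
By linearity: E[X] = C(175, 3)·p³ ≈ 877975 · 4.126661e-08 ≈ 0.0362.
Since α = 3/2 > 1, p = c/n^{3/2} = o(1/n) is below the triangle threshold p ~ 1/n. Asymptotically E[X] ~ (c³/6)·n^{3(1−α)} = (8³/6)·n^{-1.5} → 0, so by Markov's inequality G has no triangles w.h.p.

E[X] ≈ 0.0362; in regime p = Θ(1/n^{3/2}) E[X] tends to 0 (below the triangle threshold p ~ 1/n).


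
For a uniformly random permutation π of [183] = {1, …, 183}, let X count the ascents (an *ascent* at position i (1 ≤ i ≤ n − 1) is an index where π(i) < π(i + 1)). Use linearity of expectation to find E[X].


Write X = Σ X_I over i = 1, …, 182, with X_I the indicator of one ascent.
There are 182 indicators.
For each fixed i, the pair (π(i), π(i+1)) is a uniformly random ordered pair of distinct values from {1, …, 183}; by symmetry P[π(i) < π(i+1)] = 1/2.
By linearity: E[X] = 182 · (1/2) = (183 − 1) · (1/2) = 91 ≈ 91.0000.

E[X] = 91 = 91.0000.


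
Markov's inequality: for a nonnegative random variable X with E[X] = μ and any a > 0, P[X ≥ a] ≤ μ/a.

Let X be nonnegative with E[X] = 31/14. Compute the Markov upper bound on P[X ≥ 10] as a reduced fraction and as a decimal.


μ = E[X] = 31/14, a = 10.
Markov: P[X ≥ 10] ≤ μ/a = (31/14)/10 = 31/140.
Numerically: ≈ 0.221.
(Since a = 10 > μ = 2.214, the bound 31/140 is < 1 and informative.)

P[X ≥ 10] ≤ 31/140 ≈ 0.221.


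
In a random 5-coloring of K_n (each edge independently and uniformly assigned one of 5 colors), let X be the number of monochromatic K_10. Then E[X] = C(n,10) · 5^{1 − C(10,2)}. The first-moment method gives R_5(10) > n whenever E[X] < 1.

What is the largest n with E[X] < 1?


We need C(n, 10) · 5^{1 − 45} < 1, i.e. C(n, 10) < 5^{45 − 1} = 5684341886080801486968994140625.
Check values of n near the boundary:
  n = 5388: C(5388, 10) = 5634865093375880654852250419586; 5634865093375880654852250419586 < 5684341886080801486968994140625? YES
  n = 5389: C(5389, 10) = 5645340767466558997768874792926; 5645340767466558997768874792926 < 5684341886080801486968994140625? YES
  n = 5390: C(5390, 10) = 5655833965919099070255434039753; 5655833965919099070255434039753 < 5684341886080801486968994140625? YES
  n = 5391: C(5391, 10) = 5666344714787188828795213697883; 5666344714787188828795213697883 < 5684341886080801486968994140625? YES
  n = 5392: C(5392, 10) = 5676873040158402483252283957448; 5676873040158402483252283957448 < 5684341886080801486968994140625? YES
  n = 5393: C(5393, 10) = 5687418968154238267170642278008; 5687418968154238267170642278008 < 5684341886080801486968994140625? NO
  n = 5394: C(5394, 10) = 5697982524930156243149785372878; 5697982524930156243149785372878 < 5684341886080801486968994140625? NO
  n = 5395: C(5395, 10) = 5708563736675616143322765475706; 5708563736675616143322765475706 < 5684341886080801486968994140625? NO
The largest n with C(n, 10) < 5684341886080801486968994140625 is n = 5392 (where E[X] = 5676873040158402483252283957448/5684341886080801486968994140625 ≈ 0.9987). Hence R_5(10) > 5392, i.e. R_5(10) ≥ 5393.

Largest n = 5392; hence R_5(10) > 5392.


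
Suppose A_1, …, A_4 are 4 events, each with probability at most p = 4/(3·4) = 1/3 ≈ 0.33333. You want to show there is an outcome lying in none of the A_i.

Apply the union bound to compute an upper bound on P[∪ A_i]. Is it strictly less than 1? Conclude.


Union bound: P[∪_{i=1}^{4} A_i] ≤ Σ_i P[A_i] ≤ 4·p = 4·(1/3) = 4/3.
Numerically: 4/3 ≈ 1.33333.
Is 4/3 < 1? NO.
Since the bound 4/3 is ≥ 1, the union bound is uninformative here; it does NOT by itself certify existence.

4·p = 4/3 ≈ 1.33333; existence NOT certified by the union bound.
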